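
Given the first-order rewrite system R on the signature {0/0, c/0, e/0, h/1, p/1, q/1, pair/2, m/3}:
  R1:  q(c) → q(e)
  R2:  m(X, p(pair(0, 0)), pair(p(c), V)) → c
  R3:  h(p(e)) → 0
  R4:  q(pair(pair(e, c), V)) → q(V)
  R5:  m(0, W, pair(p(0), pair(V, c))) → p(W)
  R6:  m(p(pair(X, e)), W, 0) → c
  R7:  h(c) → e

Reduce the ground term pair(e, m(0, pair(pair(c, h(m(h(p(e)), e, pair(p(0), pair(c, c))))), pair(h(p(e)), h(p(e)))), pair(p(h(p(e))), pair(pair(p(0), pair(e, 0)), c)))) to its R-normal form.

pair(e, p(pair(pair(c, 0), pair(0, 0))))

1. pair(e, m(0, pair(pair(c, h(m(h(p(e)), e, pair(p(0), pair(c, c))))), pair(h(p(e)), h(p(e)))), pair(p(h(p(e))), pair(pair(p(0), pair(e, 0)), c))))  →  pair(e, m(0, pair(pair(c, h(m(0, e, pair(p(0), pair(c, c))))), pair(h(p(e)), h(p(e)))), pair(p(h(p(e))), pair(pair(p(0), pair(e, 0)), c))))   [R3 at 2.2.1.2.1.1]
2. pair(e, m(0, pair(pair(c, h(m(0, e, pair(p(0), pair(c, c))))), pair(h(p(e)), h(p(e)))), pair(p(h(p(e))), pair(pair(p(0), pair(e, 0)), c))))  →  pair(e, m(0, pair(pair(c, h(p(e))), pair(h(p(e)), h(p(e)))), pair(p(h(p(e))), pair(pair(p(0), pair(e, 0)), c))))   [R5 at 2.2.1.2.1]
3. pair(e, m(0, pair(pair(c, h(p(e))), pair(h(p(e)), h(p(e)))), pair(p(h(p(e))), pair(pair(p(0), pair(e, 0)), c))))  →  pair(e, m(0, pair(pair(c, 0), pair(h(p(e)), h(p(e)))), pair(p(h(p(e))), pair(pair(p(0), pair(e, 0)), c))))   [R3 at 2.2.1.2]
4. pair(e, m(0, pair(pair(c, 0), pair(h(p(e)), h(p(e)))), pair(p(h(p(e))), pair(pair(p(0), pair(e, 0)), c))))  →  pair(e, m(0, pair(pair(c, 0), pair(0, h(p(e)))), pair(p(h(p(e))), pair(pair(p(0), pair(e, 0)), c))))   [R3 at 2.2.2.1]
5. pair(e, m(0, pair(pair(c, 0), pair(0, h(p(e)))), pair(p(h(p(e))), pair(pair(p(0), pair(e, 0)), c))))  →  pair(e, m(0, pair(pair(c, 0), pair(0, 0)), pair(p(h(p(e))), pair(pair(p(0), pair(e, 0)), c))))   [R3 at 2.2.2.2]
6. pair(e, m(0, pair(pair(c, 0), pair(0, 0)), pair(p(h(p(e))), pair(pair(p(0), pair(e, 0)), c))))  →  pair(e, m(0, pair(pair(c, 0), pair(0, 0)), pair(p(0), pair(pair(p(0), pair(e, 0)), c))))   [R3 at 2.3.1.1]
7. pair(e, m(0, pair(pair(c, 0), pair(0, 0)), pair(p(0), pair(pair(p(0), pair(e, 0)), c))))  →  pair(e, p(pair(pair(c, 0), pair(0, 0))))   [R5 at 2]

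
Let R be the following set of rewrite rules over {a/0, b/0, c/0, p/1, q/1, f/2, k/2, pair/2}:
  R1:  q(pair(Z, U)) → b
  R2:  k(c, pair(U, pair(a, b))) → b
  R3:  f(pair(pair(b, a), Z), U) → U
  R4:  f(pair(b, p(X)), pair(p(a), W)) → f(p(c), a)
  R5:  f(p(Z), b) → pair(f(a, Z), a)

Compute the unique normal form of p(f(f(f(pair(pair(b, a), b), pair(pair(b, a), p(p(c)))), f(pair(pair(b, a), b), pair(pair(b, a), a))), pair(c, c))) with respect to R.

1. p(f(f(f(pair(pair(b, a), b), pair(pair(b, a), p(p(c)))), f(pair(pair(b, a), b), pair(pair(b, a), a))), pair(c, c)))  →  p(f(f(pair(pair(b, a), p(p(c))), f(pair(pair(b, a), b), pair(pair(b, a), a))), pair(c, c)))   [R3 at 1.1.1]
2. p(f(f(pair(pair(b, a), p(p(c))), f(pair(pair(b, a), b), pair(pair(b, a), a))), pair(c, c)))  →  p(f(f(pair(pair(b, a), b), pair(pair(b, a), a)), pair(c, c)))   [R3 at 1.1]
3. p(f(f(pair(pair(b, a), b), pair(pair(b, a), a)), pair(c, c)))  →  p(f(pair(pair(b, a), a), pair(c, c)))   [R3 at 1.1]
4. p(f(pair(pair(b, a), a), pair(c, c)))  →  p(pair(c, c))   [R3 at 1]

p(pair(c, c))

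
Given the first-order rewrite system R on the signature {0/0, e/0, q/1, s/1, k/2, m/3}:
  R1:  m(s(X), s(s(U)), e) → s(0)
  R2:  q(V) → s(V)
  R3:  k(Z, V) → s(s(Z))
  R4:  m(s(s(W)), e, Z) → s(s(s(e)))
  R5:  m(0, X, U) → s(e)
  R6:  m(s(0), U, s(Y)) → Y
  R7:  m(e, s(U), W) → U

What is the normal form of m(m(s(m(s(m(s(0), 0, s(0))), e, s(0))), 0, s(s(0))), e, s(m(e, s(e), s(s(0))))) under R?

e

1. m(m(s(m(s(m(s(0), 0, s(0))), e, s(0))), 0, s(s(0))), e, s(m(e, s(e), s(s(0)))))  →  m(m(s(m(s(0), e, s(0))), 0, s(s(0))), e, s(m(e, s(e), s(s(0)))))   [R6 at 1.1.1.1.1]
2. m(m(s(m(s(0), e, s(0))), 0, s(s(0))), e, s(m(e, s(e), s(s(0)))))  →  m(m(s(0), 0, s(s(0))), e, s(m(e, s(e), s(s(0)))))   [R6 at 1.1.1]
3. m(m(s(0), 0, s(s(0))), e, s(m(e, s(e), s(s(0)))))  →  m(s(0), e, s(m(e, s(e), s(s(0)))))   [R6 at 1]
4. m(s(0), e, s(m(e, s(e), s(s(0)))))  →  m(e, s(e), s(s(0)))   [R6 at ε]
5. m(e, s(e), s(s(0)))  →  e   [R7 at ε]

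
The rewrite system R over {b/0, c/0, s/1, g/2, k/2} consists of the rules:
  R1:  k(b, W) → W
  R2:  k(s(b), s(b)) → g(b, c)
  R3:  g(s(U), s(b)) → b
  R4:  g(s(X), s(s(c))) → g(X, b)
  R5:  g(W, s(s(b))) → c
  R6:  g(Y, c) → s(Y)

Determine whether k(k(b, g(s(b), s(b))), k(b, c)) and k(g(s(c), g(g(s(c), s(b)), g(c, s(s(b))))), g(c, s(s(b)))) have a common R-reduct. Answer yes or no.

yes — NF(t₁) = c, NF(t₂) = c

Reduce t₁ = k(k(b, g(s(b), s(b))), k(b, c)):
1. k(k(b, g(s(b), s(b))), k(b, c))  →  k(g(s(b), s(b)), k(b, c))   [R1 at 1]
2. k(g(s(b), s(b)), k(b, c))  →  k(b, k(b, c))   [R3 at 1]
3. k(b, k(b, c))  →  k(b, c)   [R1 at ε]
4. k(b, c)  →  c   [R1 at ε]

Reduce t₂ = k(g(s(c), g(g(s(c), s(b)), g(c, s(s(b))))), g(c, s(s(b)))):
1. k(g(s(c), g(g(s(c), s(b)), g(c, s(s(b))))), g(c, s(s(b))))  →  k(g(s(c), g(b, g(c, s(s(b))))), g(c, s(s(b))))   [R3 at 1.2.1]
2. k(g(s(c), g(b, g(c, s(s(b))))), g(c, s(s(b))))  →  k(g(s(c), g(b, c)), g(c, s(s(b))))   [R5 at 1.2.2]
3. k(g(s(c), g(b, c)), g(c, s(s(b))))  →  k(g(s(c), s(b)), g(c, s(s(b))))   [R6 at 1.2]
4. k(g(s(c), s(b)), g(c, s(s(b))))  →  k(b, g(c, s(s(b))))   [R3 at 1]
5. k(b, g(c, s(s(b))))  →  g(c, s(s(b)))   [R1 at ε]
6. g(c, s(s(b)))  →  c   [R5 at ε]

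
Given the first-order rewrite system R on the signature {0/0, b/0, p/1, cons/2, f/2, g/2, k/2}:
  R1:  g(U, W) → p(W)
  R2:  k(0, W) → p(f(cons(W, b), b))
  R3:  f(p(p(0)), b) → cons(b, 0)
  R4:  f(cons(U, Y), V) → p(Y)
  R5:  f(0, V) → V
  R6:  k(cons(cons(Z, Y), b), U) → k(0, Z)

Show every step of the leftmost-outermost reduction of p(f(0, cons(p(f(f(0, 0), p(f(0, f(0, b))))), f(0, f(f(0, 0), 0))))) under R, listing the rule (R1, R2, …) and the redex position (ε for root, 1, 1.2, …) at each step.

1. p(f(0, cons(p(f(f(0, 0), p(f(0, f(0, b))))), f(0, f(f(0, 0), 0)))))  →  p(cons(p(f(f(0, 0), p(f(0, f(0, b))))), f(0, f(f(0, 0), 0))))   [R5 at 1]
2. p(cons(p(f(f(0, 0), p(f(0, f(0, b))))), f(0, f(f(0, 0), 0))))  →  p(cons(p(f(0, p(f(0, f(0, b))))), f(0, f(f(0, 0), 0))))   [R5 at 1.1.1.1]
3. p(cons(p(f(0, p(f(0, f(0, b))))), f(0, f(f(0, 0), 0))))  →  p(cons(p(p(f(0, f(0, b)))), f(0, f(f(0, 0), 0))))   [R5 at 1.1.1]
4. p(cons(p(p(f(0, f(0, b)))), f(0, f(f(0, 0), 0))))  →  p(cons(p(p(f(0, b))), f(0, f(f(0, 0), 0))))   [R5 at 1.1.1.1]
5. p(cons(p(p(f(0, b))), f(0, f(f(0, 0), 0))))  →  p(cons(p(p(b)), f(0, f(f(0, 0), 0))))   [R5 at 1.1.1.1]
6. p(cons(p(p(b)), f(0, f(f(0, 0), 0))))  →  p(cons(p(p(b)), f(f(0, 0), 0)))   [R5 at 1.2]
7. p(cons(p(p(b)), f(f(0, 0), 0)))  →  p(cons(p(p(b)), f(0, 0)))   [R5 at 1.2.1]
8. p(cons(p(p(b)), f(0, 0)))  →  p(cons(p(p(b)), 0))   [R5 at 1.2]

p(cons(p(p(b)), 0))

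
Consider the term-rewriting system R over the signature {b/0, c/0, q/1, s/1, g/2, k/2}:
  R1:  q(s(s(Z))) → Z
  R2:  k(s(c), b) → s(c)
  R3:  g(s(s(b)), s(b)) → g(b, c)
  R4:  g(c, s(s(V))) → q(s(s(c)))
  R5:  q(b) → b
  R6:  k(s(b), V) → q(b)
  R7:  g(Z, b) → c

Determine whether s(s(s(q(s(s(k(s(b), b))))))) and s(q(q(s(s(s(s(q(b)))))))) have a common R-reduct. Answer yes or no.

Reduce t₁ = s(s(s(q(s(s(k(s(b), b))))))):
1. s(s(s(q(s(s(k(s(b), b)))))))  →  s(s(s(k(s(b), b))))   [R1 at 1.1.1]
2. s(s(s(k(s(b), b))))  →  s(s(s(q(b))))   [R6 at 1.1.1]
3. s(s(s(q(b))))  →  s(s(s(b)))   [R5 at 1.1.1]

Reduce t₂ = s(q(q(s(s(s(s(q(b)))))))):
1. s(q(q(s(s(s(s(q(b))))))))  →  s(q(s(s(q(b)))))   [R1 at 1.1]
2. s(q(s(s(q(b)))))  →  s(q(b))   [R1 at 1]
3. s(q(b))  →  s(b)   [R5 at 1]

no — NF(t₁) = s(s(s(b))), NF(t₂) = s(b)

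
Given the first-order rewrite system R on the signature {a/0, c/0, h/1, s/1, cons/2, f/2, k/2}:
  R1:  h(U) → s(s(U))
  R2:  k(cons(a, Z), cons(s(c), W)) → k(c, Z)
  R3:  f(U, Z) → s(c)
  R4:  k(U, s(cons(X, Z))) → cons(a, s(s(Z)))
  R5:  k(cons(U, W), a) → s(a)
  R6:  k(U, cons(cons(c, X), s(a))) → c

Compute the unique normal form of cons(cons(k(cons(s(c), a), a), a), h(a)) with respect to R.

1. cons(cons(k(cons(s(c), a), a), a), h(a))  →  cons(cons(s(a), a), h(a))   [R5 at 1.1]
2. cons(cons(s(a), a), h(a))  →  cons(cons(s(a), a), s(s(a)))   [R1 at 2]

cons(cons(s(a), a), s(s(a)))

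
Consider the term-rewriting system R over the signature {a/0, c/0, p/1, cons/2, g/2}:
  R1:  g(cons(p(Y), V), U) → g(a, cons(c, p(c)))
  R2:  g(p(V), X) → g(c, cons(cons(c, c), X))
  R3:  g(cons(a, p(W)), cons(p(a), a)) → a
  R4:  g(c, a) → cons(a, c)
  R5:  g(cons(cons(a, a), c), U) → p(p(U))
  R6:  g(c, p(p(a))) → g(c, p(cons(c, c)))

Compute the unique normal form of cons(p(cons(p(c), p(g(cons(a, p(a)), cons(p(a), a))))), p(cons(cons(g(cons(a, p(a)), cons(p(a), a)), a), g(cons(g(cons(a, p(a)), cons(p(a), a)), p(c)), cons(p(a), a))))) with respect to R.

1. cons(p(cons(p(c), p(g(cons(a, p(a)), cons(p(a), a))))), p(cons(cons(g(cons(a, p(a)), cons(p(a), a)), a), g(cons(g(cons(a, p(a)), cons(p(a), a)), p(c)), cons(p(a), a)))))  →  cons(p(cons(p(c), p(a))), p(cons(cons(g(cons(a, p(a)), cons(p(a), a)), a), g(cons(g(cons(a, p(a)), cons(p(a), a)), p(c)), cons(p(a), a)))))   [R3 at 1.1.2.1]
2. cons(p(cons(p(c), p(a))), p(cons(cons(g(cons(a, p(a)), cons(p(a), a)), a), g(cons(g(cons(a, p(a)), cons(p(a), a)), p(c)), cons(p(a), a)))))  →  cons(p(cons(p(c), p(a))), p(cons(cons(a, a), g(cons(g(cons(a, p(a)), cons(p(a), a)), p(c)), cons(p(a), a)))))   [R3 at 2.1.1.1]
3. cons(p(cons(p(c), p(a))), p(cons(cons(a, a), g(cons(g(cons(a, p(a)), cons(p(a), a)), p(c)), cons(p(a), a)))))  →  cons(p(cons(p(c), p(a))), p(cons(cons(a, a), g(cons(a, p(c)), cons(p(a), a)))))   [R3 at 2.1.2.1.1]
4. cons(p(cons(p(c), p(a))), p(cons(cons(a, a), g(cons(a, p(c)), cons(p(a), a)))))  →  cons(p(cons(p(c), p(a))), p(cons(cons(a, a), a)))   [R3 at 2.1.2]

cons(p(cons(p(c), p(a))), p(cons(cons(a, a), a)))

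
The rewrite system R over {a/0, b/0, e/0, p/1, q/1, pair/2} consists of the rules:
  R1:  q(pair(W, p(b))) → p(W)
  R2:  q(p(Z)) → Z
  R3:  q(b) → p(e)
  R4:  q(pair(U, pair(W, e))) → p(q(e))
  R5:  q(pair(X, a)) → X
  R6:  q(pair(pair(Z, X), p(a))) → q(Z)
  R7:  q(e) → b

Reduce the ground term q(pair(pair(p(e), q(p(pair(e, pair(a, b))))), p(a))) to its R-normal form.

e

1. q(pair(pair(p(e), q(p(pair(e, pair(a, b))))), p(a)))  →  q(p(e))   [R6 at ε]
2. q(p(e))  →  e   [R2 at ε]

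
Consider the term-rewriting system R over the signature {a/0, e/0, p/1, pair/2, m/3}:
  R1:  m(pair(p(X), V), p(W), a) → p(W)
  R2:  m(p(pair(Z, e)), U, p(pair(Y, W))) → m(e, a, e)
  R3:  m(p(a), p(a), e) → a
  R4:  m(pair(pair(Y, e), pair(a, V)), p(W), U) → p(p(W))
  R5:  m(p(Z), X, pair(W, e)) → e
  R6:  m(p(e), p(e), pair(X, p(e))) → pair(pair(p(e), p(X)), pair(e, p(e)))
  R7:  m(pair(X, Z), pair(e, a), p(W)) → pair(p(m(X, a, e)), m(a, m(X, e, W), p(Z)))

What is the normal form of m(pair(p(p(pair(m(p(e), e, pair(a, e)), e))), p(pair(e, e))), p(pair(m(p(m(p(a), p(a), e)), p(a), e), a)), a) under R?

1. m(pair(p(p(pair(m(p(e), e, pair(a, e)), e))), p(pair(e, e))), p(pair(m(p(m(p(a), p(a), e)), p(a), e), a)), a)  →  p(pair(m(p(m(p(a), p(a), e)), p(a), e), a))   [R1 at ε]
2. p(pair(m(p(m(p(a), p(a), e)), p(a), e), a))  →  p(pair(m(p(a), p(a), e), a))   [R3 at 1.1.1.1]
3. p(pair(m(p(a), p(a), e), a))  →  p(pair(a, a))   [R3 at 1.1]

p(pair(a, a))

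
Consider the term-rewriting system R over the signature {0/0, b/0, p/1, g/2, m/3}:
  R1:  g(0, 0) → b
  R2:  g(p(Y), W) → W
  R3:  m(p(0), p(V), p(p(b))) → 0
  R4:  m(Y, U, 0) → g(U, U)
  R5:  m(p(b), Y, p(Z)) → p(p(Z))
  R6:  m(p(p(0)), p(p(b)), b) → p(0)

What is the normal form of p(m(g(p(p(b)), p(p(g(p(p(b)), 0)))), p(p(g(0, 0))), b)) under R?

1. p(m(g(p(p(b)), p(p(g(p(p(b)), 0)))), p(p(g(0, 0))), b))  →  p(m(p(p(g(p(p(b)), 0))), p(p(g(0, 0))), b))   [R2 at 1.1]
2. p(m(p(p(g(p(p(b)), 0))), p(p(g(0, 0))), b))  →  p(m(p(p(0)), p(p(g(0, 0))), b))   [R2 at 1.1.1.1]
3. p(m(p(p(0)), p(p(g(0, 0))), b))  →  p(m(p(p(0)), p(p(b)), b))   [R1 at 1.2.1.1]
4. p(m(p(p(0)), p(p(b)), b))  →  p(p(0))   [R6 at 1]

p(p(0))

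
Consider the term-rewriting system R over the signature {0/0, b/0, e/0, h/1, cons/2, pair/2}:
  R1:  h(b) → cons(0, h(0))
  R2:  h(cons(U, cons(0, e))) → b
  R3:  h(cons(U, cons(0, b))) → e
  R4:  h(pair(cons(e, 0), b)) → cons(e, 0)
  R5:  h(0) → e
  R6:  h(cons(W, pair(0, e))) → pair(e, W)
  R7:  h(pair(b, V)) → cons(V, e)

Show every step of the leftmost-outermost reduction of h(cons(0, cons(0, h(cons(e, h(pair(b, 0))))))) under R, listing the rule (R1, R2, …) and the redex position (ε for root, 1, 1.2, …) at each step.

1. h(cons(0, cons(0, h(cons(e, h(pair(b, 0)))))))  →  h(cons(0, cons(0, h(cons(e, cons(0, e))))))   [R7 at 1.2.2.1.2]
2. h(cons(0, cons(0, h(cons(e, cons(0, e))))))  →  h(cons(0, cons(0, b)))   [R2 at 1.2.2]
3. h(cons(0, cons(0, b)))  →  e   [R3 at ε]

e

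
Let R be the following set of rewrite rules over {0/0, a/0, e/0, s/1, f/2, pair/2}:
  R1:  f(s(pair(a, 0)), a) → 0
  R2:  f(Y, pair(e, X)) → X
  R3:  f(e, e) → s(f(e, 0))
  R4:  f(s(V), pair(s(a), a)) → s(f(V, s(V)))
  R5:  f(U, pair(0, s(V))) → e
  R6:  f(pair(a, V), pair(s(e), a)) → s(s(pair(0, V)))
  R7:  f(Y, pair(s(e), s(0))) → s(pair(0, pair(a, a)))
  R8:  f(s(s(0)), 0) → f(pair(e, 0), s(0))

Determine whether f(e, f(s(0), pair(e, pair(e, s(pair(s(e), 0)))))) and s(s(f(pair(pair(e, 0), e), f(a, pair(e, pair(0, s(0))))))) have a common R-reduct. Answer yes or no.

Reduce t₁ = f(e, f(s(0), pair(e, pair(e, s(pair(s(e), 0)))))):
1. f(e, f(s(0), pair(e, pair(e, s(pair(s(e), 0))))))  →  f(e, pair(e, s(pair(s(e), 0))))   [R2 at 2]
2. f(e, pair(e, s(pair(s(e), 0))))  →  s(pair(s(e), 0))   [R2 at ε]

Reduce t₂ = s(s(f(pair(pair(e, 0), e), f(a, pair(e, pair(0, s(0))))))):
1. s(s(f(pair(pair(e, 0), e), f(a, pair(e, pair(0, s(0)))))))  →  s(s(f(pair(pair(e, 0), e), pair(0, s(0)))))   [R2 at 1.1.2]
2. s(s(f(pair(pair(e, 0), e), pair(0, s(0)))))  →  s(s(e))   [R5 at 1.1]

no — NF(t₁) = s(pair(s(e), 0)), NF(t₂) = s(s(e))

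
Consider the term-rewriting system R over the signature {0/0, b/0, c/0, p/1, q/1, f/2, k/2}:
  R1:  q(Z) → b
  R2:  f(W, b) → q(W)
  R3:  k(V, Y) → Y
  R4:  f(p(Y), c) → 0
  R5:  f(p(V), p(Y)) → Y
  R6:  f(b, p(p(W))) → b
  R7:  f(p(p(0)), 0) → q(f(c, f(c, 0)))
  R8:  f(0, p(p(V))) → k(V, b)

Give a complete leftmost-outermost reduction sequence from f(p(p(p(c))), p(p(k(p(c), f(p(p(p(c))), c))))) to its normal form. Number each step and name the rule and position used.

1. f(p(p(p(c))), p(p(k(p(c), f(p(p(p(c))), c)))))  →  p(k(p(c), f(p(p(p(c))), c)))   [R5 at ε]
2. p(k(p(c), f(p(p(p(c))), c)))  →  p(f(p(p(p(c))), c))   [R3 at 1]
3. p(f(p(p(p(c))), c))  →  p(0)   [R4 at 1]

p(0)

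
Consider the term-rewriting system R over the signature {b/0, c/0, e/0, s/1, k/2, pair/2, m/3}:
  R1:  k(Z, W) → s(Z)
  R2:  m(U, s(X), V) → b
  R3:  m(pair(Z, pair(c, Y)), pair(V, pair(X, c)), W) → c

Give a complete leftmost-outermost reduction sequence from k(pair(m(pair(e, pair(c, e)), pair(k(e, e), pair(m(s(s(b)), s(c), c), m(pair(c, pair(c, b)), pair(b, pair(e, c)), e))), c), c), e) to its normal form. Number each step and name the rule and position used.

s(pair(c, c))

1. k(pair(m(pair(e, pair(c, e)), pair(k(e, e), pair(m(s(s(b)), s(c), c), m(pair(c, pair(c, b)), pair(b, pair(e, c)), e))), c), c), e)  →  s(pair(m(pair(e, pair(c, e)), pair(k(e, e), pair(m(s(s(b)), s(c), c), m(pair(c, pair(c, b)), pair(b, pair(e, c)), e))), c), c))   [R1 at ε]
2. s(pair(m(pair(e, pair(c, e)), pair(k(e, e), pair(m(s(s(b)), s(c), c), m(pair(c, pair(c, b)), pair(b, pair(e, c)), e))), c), c))  →  s(pair(m(pair(e, pair(c, e)), pair(s(e), pair(m(s(s(b)), s(c), c), m(pair(c, pair(c, b)), pair(b, pair(e, c)), e))), c), c))   [R1 at 1.1.2.1]
3. s(pair(m(pair(e, pair(c, e)), pair(s(e), pair(m(s(s(b)), s(c), c), m(pair(c, pair(c, b)), pair(b, pair(e, c)), e))), c), c))  →  s(pair(m(pair(e, pair(c, e)), pair(s(e), pair(b, m(pair(c, pair(c, b)), pair(b, pair(e, c)), e))), c), c))   [R2 at 1.1.2.2.1]
4. s(pair(m(pair(e, pair(c, e)), pair(s(e), pair(b, m(pair(c, pair(c, b)), pair(b, pair(e, c)), e))), c), c))  →  s(pair(m(pair(e, pair(c, e)), pair(s(e), pair(b, c)), c), c))   [R3 at 1.1.2.2.2]
5. s(pair(m(pair(e, pair(c, e)), pair(s(e), pair(b, c)), c), c))  →  s(pair(c, c))   [R3 at 1.1]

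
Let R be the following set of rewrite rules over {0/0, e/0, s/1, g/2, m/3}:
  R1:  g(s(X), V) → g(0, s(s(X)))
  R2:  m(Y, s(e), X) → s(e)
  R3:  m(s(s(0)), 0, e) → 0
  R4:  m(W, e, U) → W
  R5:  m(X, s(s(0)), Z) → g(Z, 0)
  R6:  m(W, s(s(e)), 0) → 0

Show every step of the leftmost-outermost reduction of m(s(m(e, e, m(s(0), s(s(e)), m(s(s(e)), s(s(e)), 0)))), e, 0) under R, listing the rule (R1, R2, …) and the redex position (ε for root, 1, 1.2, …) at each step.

s(e)

1. m(s(m(e, e, m(s(0), s(s(e)), m(s(s(e)), s(s(e)), 0)))), e, 0)  →  s(m(e, e, m(s(0), s(s(e)), m(s(s(e)), s(s(e)), 0))))   [R4 at ε]
2. s(m(e, e, m(s(0), s(s(e)), m(s(s(e)), s(s(e)), 0))))  →  s(e)   [R4 at 1]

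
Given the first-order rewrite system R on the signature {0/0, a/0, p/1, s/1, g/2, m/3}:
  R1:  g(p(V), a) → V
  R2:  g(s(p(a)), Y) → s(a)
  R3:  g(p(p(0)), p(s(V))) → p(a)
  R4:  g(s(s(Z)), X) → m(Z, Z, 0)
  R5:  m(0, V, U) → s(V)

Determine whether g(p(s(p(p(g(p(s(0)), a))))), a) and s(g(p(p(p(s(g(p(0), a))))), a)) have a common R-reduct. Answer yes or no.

Reduce t₁ = g(p(s(p(p(g(p(s(0)), a))))), a):
1. g(p(s(p(p(g(p(s(0)), a))))), a)  →  s(p(p(g(p(s(0)), a))))   [R1 at ε]
2. s(p(p(g(p(s(0)), a))))  →  s(p(p(s(0))))   [R1 at 1.1.1]

Reduce t₂ = s(g(p(p(p(s(g(p(0), a))))), a)):
1. s(g(p(p(p(s(g(p(0), a))))), a))  →  s(p(p(s(g(p(0), a)))))   [R1 at 1]
2. s(p(p(s(g(p(0), a)))))  →  s(p(p(s(0))))   [R1 at 1.1.1.1]

yes — NF(t₁) = s(p(p(s(0)))), NF(t₂) = s(p(p(s(0))))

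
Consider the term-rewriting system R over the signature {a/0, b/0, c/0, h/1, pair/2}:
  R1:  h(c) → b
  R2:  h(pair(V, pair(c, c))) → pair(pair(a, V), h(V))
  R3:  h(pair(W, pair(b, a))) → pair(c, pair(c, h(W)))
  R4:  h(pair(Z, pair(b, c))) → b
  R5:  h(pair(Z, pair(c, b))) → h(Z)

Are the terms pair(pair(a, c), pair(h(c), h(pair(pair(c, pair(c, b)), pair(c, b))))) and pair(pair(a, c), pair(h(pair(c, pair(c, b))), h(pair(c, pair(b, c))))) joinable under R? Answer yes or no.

Reduce t₁ = pair(pair(a, c), pair(h(c), h(pair(pair(c, pair(c, b)), pair(c, b))))):
1. pair(pair(a, c), pair(h(c), h(pair(pair(c, pair(c, b)), pair(c, b)))))  →  pair(pair(a, c), pair(b, h(pair(pair(c, pair(c, b)), pair(c, b)))))   [R1 at 2.1]
2. pair(pair(a, c), pair(b, h(pair(pair(c, pair(c, b)), pair(c, b)))))  →  pair(pair(a, c), pair(b, h(pair(c, pair(c, b)))))   [R5 at 2.2]
3. pair(pair(a, c), pair(b, h(pair(c, pair(c, b)))))  →  pair(pair(a, c), pair(b, h(c)))   [R5 at 2.2]
4. pair(pair(a, c), pair(b, h(c)))  →  pair(pair(a, c), pair(b, b))   [R1 at 2.2]

Reduce t₂ = pair(pair(a, c), pair(h(pair(c, pair(c, b))), h(pair(c, pair(b, c))))):
1. pair(pair(a, c), pair(h(pair(c, pair(c, b))), h(pair(c, pair(b, c)))))  →  pair(pair(a, c), pair(h(c), h(pair(c, pair(b, c)))))   [R5 at 2.1]
2. pair(pair(a, c), pair(h(c), h(pair(c, pair(b, c)))))  →  pair(pair(a, c), pair(b, h(pair(c, pair(b, c)))))   [R1 at 2.1]
3. pair(pair(a, c), pair(b, h(pair(c, pair(b, c)))))  →  pair(pair(a, c), pair(b, b))   [R4 at 2.2]

yes — NF(t₁) = pair(pair(a, c), pair(b, b)), NF(t₂) = pair(pair(a, c), pair(b, b))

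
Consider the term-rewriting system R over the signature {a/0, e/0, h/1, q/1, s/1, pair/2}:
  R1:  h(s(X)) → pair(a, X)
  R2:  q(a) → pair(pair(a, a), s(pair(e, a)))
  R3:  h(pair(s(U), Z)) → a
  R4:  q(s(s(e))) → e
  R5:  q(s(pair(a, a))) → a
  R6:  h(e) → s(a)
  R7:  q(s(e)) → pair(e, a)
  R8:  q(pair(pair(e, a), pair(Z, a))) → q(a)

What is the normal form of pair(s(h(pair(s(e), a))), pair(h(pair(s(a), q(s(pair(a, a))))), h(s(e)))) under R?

1. pair(s(h(pair(s(e), a))), pair(h(pair(s(a), q(s(pair(a, a))))), h(s(e))))  →  pair(s(a), pair(h(pair(s(a), q(s(pair(a, a))))), h(s(e))))   [R3 at 1.1]
2. pair(s(a), pair(h(pair(s(a), q(s(pair(a, a))))), h(s(e))))  →  pair(s(a), pair(a, h(s(e))))   [R3 at 2.1]
3. pair(s(a), pair(a, h(s(e))))  →  pair(s(a), pair(a, pair(a, e)))   [R1 at 2.2]

pair(s(a), pair(a, pair(a, e)))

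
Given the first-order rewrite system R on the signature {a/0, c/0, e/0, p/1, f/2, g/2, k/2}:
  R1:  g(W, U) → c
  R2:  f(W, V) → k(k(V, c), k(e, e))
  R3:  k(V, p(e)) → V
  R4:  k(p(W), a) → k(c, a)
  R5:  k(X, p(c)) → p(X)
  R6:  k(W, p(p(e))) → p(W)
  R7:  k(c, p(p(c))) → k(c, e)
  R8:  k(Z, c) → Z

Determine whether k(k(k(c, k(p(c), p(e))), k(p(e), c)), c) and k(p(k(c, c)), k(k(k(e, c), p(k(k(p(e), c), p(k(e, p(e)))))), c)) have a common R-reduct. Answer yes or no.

yes — NF(t₁) = p(c), NF(t₂) = p(c)

Reduce t₁ = k(k(k(c, k(p(c), p(e))), k(p(e), c)), c):
1. k(k(k(c, k(p(c), p(e))), k(p(e), c)), c)  →  k(k(c, k(p(c), p(e))), k(p(e), c))   [R8 at ε]
2. k(k(c, k(p(c), p(e))), k(p(e), c))  →  k(k(c, p(c)), k(p(e), c))   [R3 at 1.2]
3. k(k(c, p(c)), k(p(e), c))  →  k(p(c), k(p(e), c))   [R5 at 1]
4. k(p(c), k(p(e), c))  →  k(p(c), p(e))   [R8 at 2]
5. k(p(c), p(e))  →  p(c)   [R3 at ε]

Reduce t₂ = k(p(k(c, c)), k(k(k(e, c), p(k(k(p(e), c), p(k(e, p(e)))))), c)):
1. k(p(k(c, c)), k(k(k(e, c), p(k(k(p(e), c), p(k(e, p(e)))))), c))  →  k(p(c), k(k(k(e, c), p(k(k(p(e), c), p(k(e, p(e)))))), c))   [R8 at 1.1]
2. k(p(c), k(k(k(e, c), p(k(k(p(e), c), p(k(e, p(e)))))), c))  →  k(p(c), k(k(e, c), p(k(k(p(e), c), p(k(e, p(e)))))))   [R8 at 2]
3. k(p(c), k(k(e, c), p(k(k(p(e), c), p(k(e, p(e)))))))  →  k(p(c), k(e, p(k(k(p(e), c), p(k(e, p(e)))))))   [R8 at 2.1]
4. k(p(c), k(e, p(k(k(p(e), c), p(k(e, p(e)))))))  →  k(p(c), k(e, p(k(p(e), p(k(e, p(e)))))))   [R8 at 2.2.1.1]
5. k(p(c), k(e, p(k(p(e), p(k(e, p(e)))))))  →  k(p(c), k(e, p(k(p(e), p(e)))))   [R3 at 2.2.1.2.1]
6. k(p(c), k(e, p(k(p(e), p(e)))))  →  k(p(c), k(e, p(p(e))))   [R3 at 2.2.1]
7. k(p(c), k(e, p(p(e))))  →  k(p(c), p(e))   [R6 at 2]
8. k(p(c), p(e))  →  p(c)   [R3 at ε]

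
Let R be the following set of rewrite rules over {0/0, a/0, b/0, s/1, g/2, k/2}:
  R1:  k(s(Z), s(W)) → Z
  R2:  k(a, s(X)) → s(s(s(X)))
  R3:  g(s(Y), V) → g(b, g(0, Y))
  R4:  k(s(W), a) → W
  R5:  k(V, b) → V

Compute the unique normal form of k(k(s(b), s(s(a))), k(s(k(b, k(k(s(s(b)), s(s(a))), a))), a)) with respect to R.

1. k(k(s(b), s(s(a))), k(s(k(b, k(k(s(s(b)), s(s(a))), a))), a))  →  k(b, k(s(k(b, k(k(s(s(b)), s(s(a))), a))), a))   [R1 at 1]
2. k(b, k(s(k(b, k(k(s(s(b)), s(s(a))), a))), a))  →  k(b, k(b, k(k(s(s(b)), s(s(a))), a)))   [R4 at 2]
3. k(b, k(b, k(k(s(s(b)), s(s(a))), a)))  →  k(b, k(b, k(s(b), a)))   [R1 at 2.2.1]
4. k(b, k(b, k(s(b), a)))  →  k(b, k(b, b))   [R4 at 2.2]
5. k(b, k(b, b))  →  k(b, b)   [R5 at 2]
6. k(b, b)  →  b   [R5 at ε]

b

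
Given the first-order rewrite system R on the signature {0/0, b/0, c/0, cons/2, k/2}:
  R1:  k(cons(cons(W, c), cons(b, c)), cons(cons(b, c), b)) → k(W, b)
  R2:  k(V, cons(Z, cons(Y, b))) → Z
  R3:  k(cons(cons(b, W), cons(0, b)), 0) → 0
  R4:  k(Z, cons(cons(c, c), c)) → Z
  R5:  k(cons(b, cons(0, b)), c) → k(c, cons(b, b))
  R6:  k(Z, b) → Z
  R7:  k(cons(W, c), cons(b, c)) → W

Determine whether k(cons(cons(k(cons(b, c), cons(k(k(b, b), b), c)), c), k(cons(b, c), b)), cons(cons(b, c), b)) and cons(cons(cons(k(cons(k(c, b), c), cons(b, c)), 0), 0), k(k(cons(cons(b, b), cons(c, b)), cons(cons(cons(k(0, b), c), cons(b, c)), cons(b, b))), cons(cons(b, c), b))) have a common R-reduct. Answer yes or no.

no — NF(t₁) = b, NF(t₂) = cons(cons(cons(c, 0), 0), 0)

Reduce t₁ = k(cons(cons(k(cons(b, c), cons(k(k(b, b), b), c)), c), k(cons(b, c), b)), cons(cons(b, c), b)):
1. k(cons(cons(k(cons(b, c), cons(k(k(b, b), b), c)), c), k(cons(b, c), b)), cons(cons(b, c), b))  →  k(cons(cons(k(cons(b, c), cons(k(b, b), c)), c), k(cons(b, c), b)), cons(cons(b, c), b))   [R6 at 1.1.1.2.1]
2. k(cons(cons(k(cons(b, c), cons(k(b, b), c)), c), k(cons(b, c), b)), cons(cons(b, c), b))  →  k(cons(cons(k(cons(b, c), cons(b, c)), c), k(cons(b, c), b)), cons(cons(b, c), b))   [R6 at 1.1.1.2.1]
3. k(cons(cons(k(cons(b, c), cons(b, c)), c), k(cons(b, c), b)), cons(cons(b, c), b))  →  k(cons(cons(b, c), k(cons(b, c), b)), cons(cons(b, c), b))   [R7 at 1.1.1]
4. k(cons(cons(b, c), k(cons(b, c), b)), cons(cons(b, c), b))  →  k(cons(cons(b, c), cons(b, c)), cons(cons(b, c), b))   [R6 at 1.2]
5. k(cons(cons(b, c), cons(b, c)), cons(cons(b, c), b))  →  k(b, b)   [R1 at ε]
6. k(b, b)  →  b   [R6 at ε]

Reduce t₂ = cons(cons(cons(k(cons(k(c, b), c), cons(b, c)), 0), 0), k(k(cons(cons(b, b), cons(c, b)), cons(cons(cons(k(0, b), c), cons(b, c)), cons(b, b))), cons(cons(b, c), b))):
1. cons(cons(cons(k(cons(k(c, b), c), cons(b, c)), 0), 0), k(k(cons(cons(b, b), cons(c, b)), cons(cons(cons(k(0, b), c), cons(b, c)), cons(b, b))), cons(cons(b, c), b)))  →  cons(cons(cons(k(c, b), 0), 0), k(k(cons(cons(b, b), cons(c, b)), cons(cons(cons(k(0, b), c), cons(b, c)), cons(b, b))), cons(cons(b, c), b)))   [R7 at 1.1.1]
2. cons(cons(cons(k(c, b), 0), 0), k(k(cons(cons(b, b), cons(c, b)), cons(cons(cons(k(0, b), c), cons(b, c)), cons(b, b))), cons(cons(b, c), b)))  →  cons(cons(cons(c, 0), 0), k(k(cons(cons(b, b), cons(c, b)), cons(cons(cons(k(0, b), c), cons(b, c)), cons(b, b))), cons(cons(b, c), b)))   [R6 at 1.1.1]
3. cons(cons(cons(c, 0), 0), k(k(cons(cons(b, b), cons(c, b)), cons(cons(cons(k(0, b), c), cons(b, c)), cons(b, b))), cons(cons(b, c), b)))  →  cons(cons(cons(c, 0), 0), k(cons(cons(k(0, b), c), cons(b, c)), cons(cons(b, c), b)))   [R2 at 2.1]
4. cons(cons(cons(c, 0), 0), k(cons(cons(k(0, b), c), cons(b, c)), cons(cons(b, c), b)))  →  cons(cons(cons(c, 0), 0), k(k(0, b), b))   [R1 at 2]
5. cons(cons(cons(c, 0), 0), k(k(0, b), b))  →  cons(cons(cons(c, 0), 0), k(0, b))   [R6 at 2]
6. cons(cons(cons(c, 0), 0), k(0, b))  →  cons(cons(cons(c, 0), 0), 0)   [R6 at 2]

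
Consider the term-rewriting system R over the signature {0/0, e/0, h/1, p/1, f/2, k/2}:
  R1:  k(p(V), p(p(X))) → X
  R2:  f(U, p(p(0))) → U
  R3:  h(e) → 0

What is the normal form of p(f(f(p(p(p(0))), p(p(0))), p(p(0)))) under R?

p(p(p(p(0))))

1. p(f(f(p(p(p(0))), p(p(0))), p(p(0))))  →  p(f(p(p(p(0))), p(p(0))))   [R2 at 1]
2. p(f(p(p(p(0))), p(p(0))))  →  p(p(p(p(0))))   [R2 at 1]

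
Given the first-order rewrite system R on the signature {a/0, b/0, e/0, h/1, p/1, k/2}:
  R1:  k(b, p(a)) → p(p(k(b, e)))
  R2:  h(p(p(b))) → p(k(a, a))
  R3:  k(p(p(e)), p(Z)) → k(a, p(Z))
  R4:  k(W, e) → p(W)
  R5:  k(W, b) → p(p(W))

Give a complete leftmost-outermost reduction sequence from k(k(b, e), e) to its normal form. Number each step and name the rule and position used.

1. k(k(b, e), e)  →  p(k(b, e))   [R4 at ε]
2. p(k(b, e))  →  p(p(b))   [R4 at 1]

p(p(b))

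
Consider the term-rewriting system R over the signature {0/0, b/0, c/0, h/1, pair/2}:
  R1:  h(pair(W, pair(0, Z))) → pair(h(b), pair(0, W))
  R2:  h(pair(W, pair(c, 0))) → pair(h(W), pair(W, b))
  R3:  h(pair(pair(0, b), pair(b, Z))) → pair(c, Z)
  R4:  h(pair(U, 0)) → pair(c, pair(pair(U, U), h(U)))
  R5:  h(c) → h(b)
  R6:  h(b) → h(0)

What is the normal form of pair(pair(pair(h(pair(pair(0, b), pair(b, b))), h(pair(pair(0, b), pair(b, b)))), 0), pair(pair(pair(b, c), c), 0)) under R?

1. pair(pair(pair(h(pair(pair(0, b), pair(b, b))), h(pair(pair(0, b), pair(b, b)))), 0), pair(pair(pair(b, c), c), 0))  →  pair(pair(pair(pair(c, b), h(pair(pair(0, b), pair(b, b)))), 0), pair(pair(pair(b, c), c), 0))   [R3 at 1.1.1]
2. pair(pair(pair(pair(c, b), h(pair(pair(0, b), pair(b, b)))), 0), pair(pair(pair(b, c), c), 0))  →  pair(pair(pair(pair(c, b), pair(c, b)), 0), pair(pair(pair(b, c), c), 0))   [R3 at 1.1.2]

pair(pair(pair(pair(c, b), pair(c, b)), 0), pair(pair(pair(b, c), c), 0))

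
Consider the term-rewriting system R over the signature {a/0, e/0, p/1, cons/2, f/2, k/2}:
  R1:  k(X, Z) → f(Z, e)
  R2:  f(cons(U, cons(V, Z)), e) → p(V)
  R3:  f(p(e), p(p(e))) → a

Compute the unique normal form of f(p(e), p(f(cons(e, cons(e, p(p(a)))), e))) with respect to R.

1. f(p(e), p(f(cons(e, cons(e, p(p(a)))), e)))  →  f(p(e), p(p(e)))   [R2 at 2.1]
2. f(p(e), p(p(e)))  →  a   [R3 at ε]

a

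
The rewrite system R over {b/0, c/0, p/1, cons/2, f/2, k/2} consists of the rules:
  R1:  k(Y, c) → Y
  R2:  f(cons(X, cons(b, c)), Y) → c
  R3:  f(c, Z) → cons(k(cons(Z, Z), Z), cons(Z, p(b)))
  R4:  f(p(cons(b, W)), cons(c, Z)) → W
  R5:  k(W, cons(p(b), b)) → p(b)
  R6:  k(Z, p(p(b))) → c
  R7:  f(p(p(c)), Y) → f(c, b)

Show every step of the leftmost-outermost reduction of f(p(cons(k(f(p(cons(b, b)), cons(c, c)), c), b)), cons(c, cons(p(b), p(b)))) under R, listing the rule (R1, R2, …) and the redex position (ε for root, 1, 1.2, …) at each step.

b

1. f(p(cons(k(f(p(cons(b, b)), cons(c, c)), c), b)), cons(c, cons(p(b), p(b))))  →  f(p(cons(f(p(cons(b, b)), cons(c, c)), b)), cons(c, cons(p(b), p(b))))   [R1 at 1.1.1]
2. f(p(cons(f(p(cons(b, b)), cons(c, c)), b)), cons(c, cons(p(b), p(b))))  →  f(p(cons(b, b)), cons(c, cons(p(b), p(b))))   [R4 at 1.1.1]
3. f(p(cons(b, b)), cons(c, cons(p(b), p(b))))  →  b   [R4 at ε]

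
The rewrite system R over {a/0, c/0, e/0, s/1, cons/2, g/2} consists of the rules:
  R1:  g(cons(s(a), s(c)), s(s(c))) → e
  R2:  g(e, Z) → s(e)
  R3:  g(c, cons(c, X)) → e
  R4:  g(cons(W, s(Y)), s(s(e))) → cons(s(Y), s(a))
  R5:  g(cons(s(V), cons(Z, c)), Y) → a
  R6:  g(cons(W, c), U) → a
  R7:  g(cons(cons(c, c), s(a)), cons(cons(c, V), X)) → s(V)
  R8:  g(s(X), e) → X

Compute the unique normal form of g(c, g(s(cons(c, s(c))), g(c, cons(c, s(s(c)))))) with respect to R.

1. g(c, g(s(cons(c, s(c))), g(c, cons(c, s(s(c))))))  →  g(c, g(s(cons(c, s(c))), e))   [R3 at 2.2]
2. g(c, g(s(cons(c, s(c))), e))  →  g(c, cons(c, s(c)))   [R8 at 2]
3. g(c, cons(c, s(c)))  →  e   [R3 at ε]

e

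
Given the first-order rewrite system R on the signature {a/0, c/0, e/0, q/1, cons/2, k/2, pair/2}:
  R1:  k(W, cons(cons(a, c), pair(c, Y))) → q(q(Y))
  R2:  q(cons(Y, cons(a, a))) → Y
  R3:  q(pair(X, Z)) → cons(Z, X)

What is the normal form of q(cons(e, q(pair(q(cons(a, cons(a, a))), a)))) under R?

e

1. q(cons(e, q(pair(q(cons(a, cons(a, a))), a))))  →  q(cons(e, cons(a, q(cons(a, cons(a, a))))))   [R3 at 1.2]
2. q(cons(e, cons(a, q(cons(a, cons(a, a))))))  →  q(cons(e, cons(a, a)))   [R2 at 1.2.2]
3. q(cons(e, cons(a, a)))  →  e   [R2 at ε]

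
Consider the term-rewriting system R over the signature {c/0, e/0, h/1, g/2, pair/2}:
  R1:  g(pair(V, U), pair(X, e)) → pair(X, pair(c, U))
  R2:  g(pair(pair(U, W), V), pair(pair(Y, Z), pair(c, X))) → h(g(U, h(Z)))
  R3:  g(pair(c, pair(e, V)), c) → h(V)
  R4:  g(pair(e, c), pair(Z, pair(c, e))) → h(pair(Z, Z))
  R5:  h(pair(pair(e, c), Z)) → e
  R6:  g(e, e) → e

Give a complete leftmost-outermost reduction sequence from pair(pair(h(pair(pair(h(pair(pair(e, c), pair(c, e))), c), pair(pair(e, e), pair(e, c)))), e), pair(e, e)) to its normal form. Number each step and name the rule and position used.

1. pair(pair(h(pair(pair(h(pair(pair(e, c), pair(c, e))), c), pair(pair(e, e), pair(e, c)))), e), pair(e, e))  →  pair(pair(h(pair(pair(e, c), pair(pair(e, e), pair(e, c)))), e), pair(e, e))   [R5 at 1.1.1.1.1]
2. pair(pair(h(pair(pair(e, c), pair(pair(e, e), pair(e, c)))), e), pair(e, e))  →  pair(pair(e, e), pair(e, e))   [R5 at 1.1]

pair(pair(e, e), pair(e, e))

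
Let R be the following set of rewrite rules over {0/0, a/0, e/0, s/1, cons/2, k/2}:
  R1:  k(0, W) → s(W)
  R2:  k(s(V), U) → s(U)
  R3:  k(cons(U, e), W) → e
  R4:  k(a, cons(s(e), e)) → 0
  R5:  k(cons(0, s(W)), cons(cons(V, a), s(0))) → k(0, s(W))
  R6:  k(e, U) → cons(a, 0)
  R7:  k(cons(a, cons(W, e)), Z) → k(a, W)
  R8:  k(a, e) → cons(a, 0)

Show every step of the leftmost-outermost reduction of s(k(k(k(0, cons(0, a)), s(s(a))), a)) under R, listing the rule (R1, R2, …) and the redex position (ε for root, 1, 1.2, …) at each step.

s(s(a))

1. s(k(k(k(0, cons(0, a)), s(s(a))), a))  →  s(k(k(s(cons(0, a)), s(s(a))), a))   [R1 at 1.1.1]
2. s(k(k(s(cons(0, a)), s(s(a))), a))  →  s(k(s(s(s(a))), a))   [R2 at 1.1]
3. s(k(s(s(s(a))), a))  →  s(s(a))   [R2 at 1]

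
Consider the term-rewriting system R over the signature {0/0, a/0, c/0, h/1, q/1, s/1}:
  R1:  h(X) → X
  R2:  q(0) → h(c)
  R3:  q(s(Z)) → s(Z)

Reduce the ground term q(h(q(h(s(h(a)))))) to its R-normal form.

s(a)

1. q(h(q(h(s(h(a))))))  →  q(q(h(s(h(a)))))   [R1 at 1]
2. q(q(h(s(h(a)))))  →  q(q(s(h(a))))   [R1 at 1.1]
3. q(q(s(h(a))))  →  q(s(h(a)))   [R3 at 1]
4. q(s(h(a)))  →  s(h(a))   [R3 at ε]
5. s(h(a))  →  s(a)   [R1 at 1]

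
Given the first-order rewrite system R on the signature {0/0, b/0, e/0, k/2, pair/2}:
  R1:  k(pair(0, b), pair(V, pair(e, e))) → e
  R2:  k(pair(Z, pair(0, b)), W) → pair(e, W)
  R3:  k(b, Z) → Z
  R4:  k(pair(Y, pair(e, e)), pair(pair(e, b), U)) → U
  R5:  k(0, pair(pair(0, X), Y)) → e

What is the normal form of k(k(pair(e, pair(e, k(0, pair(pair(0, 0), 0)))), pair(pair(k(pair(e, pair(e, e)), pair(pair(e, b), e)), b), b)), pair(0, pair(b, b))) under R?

pair(0, pair(b, b))

1. k(k(pair(e, pair(e, k(0, pair(pair(0, 0), 0)))), pair(pair(k(pair(e, pair(e, e)), pair(pair(e, b), e)), b), b)), pair(0, pair(b, b)))  →  k(k(pair(e, pair(e, e)), pair(pair(k(pair(e, pair(e, e)), pair(pair(e, b), e)), b), b)), pair(0, pair(b, b)))   [R5 at 1.1.2.2]
2. k(k(pair(e, pair(e, e)), pair(pair(k(pair(e, pair(e, e)), pair(pair(e, b), e)), b), b)), pair(0, pair(b, b)))  →  k(k(pair(e, pair(e, e)), pair(pair(e, b), b)), pair(0, pair(b, b)))   [R4 at 1.2.1.1]
3. k(k(pair(e, pair(e, e)), pair(pair(e, b), b)), pair(0, pair(b, b)))  →  k(b, pair(0, pair(b, b)))   [R4 at 1]
4. k(b, pair(0, pair(b, b)))  →  pair(0, pair(b, b))   [R3 at ε]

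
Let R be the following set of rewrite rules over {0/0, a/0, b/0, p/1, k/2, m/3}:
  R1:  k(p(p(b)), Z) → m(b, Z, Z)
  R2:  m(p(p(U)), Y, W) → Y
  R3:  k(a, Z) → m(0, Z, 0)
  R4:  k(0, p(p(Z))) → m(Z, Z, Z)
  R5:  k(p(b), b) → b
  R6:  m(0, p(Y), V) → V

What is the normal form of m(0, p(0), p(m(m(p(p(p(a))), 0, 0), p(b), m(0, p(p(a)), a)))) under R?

p(a)

1. m(0, p(0), p(m(m(p(p(p(a))), 0, 0), p(b), m(0, p(p(a)), a))))  →  p(m(m(p(p(p(a))), 0, 0), p(b), m(0, p(p(a)), a)))   [R6 at ε]
2. p(m(m(p(p(p(a))), 0, 0), p(b), m(0, p(p(a)), a)))  →  p(m(0, p(b), m(0, p(p(a)), a)))   [R2 at 1.1]
3. p(m(0, p(b), m(0, p(p(a)), a)))  →  p(m(0, p(p(a)), a))   [R6 at 1]
4. p(m(0, p(p(a)), a))  →  p(a)   [R6 at 1]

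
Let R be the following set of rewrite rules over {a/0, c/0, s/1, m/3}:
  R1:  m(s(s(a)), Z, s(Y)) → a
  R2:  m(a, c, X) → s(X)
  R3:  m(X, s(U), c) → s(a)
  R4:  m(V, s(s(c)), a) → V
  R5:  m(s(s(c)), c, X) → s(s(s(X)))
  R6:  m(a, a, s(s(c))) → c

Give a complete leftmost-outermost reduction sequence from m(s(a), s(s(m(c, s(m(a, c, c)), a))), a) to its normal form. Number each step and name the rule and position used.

s(a)

1. m(s(a), s(s(m(c, s(m(a, c, c)), a))), a)  →  m(s(a), s(s(m(c, s(s(c)), a))), a)   [R2 at 2.1.1.2.1]
2. m(s(a), s(s(m(c, s(s(c)), a))), a)  →  m(s(a), s(s(c)), a)   [R4 at 2.1.1]
3. m(s(a), s(s(c)), a)  →  s(a)   [R4 at ε]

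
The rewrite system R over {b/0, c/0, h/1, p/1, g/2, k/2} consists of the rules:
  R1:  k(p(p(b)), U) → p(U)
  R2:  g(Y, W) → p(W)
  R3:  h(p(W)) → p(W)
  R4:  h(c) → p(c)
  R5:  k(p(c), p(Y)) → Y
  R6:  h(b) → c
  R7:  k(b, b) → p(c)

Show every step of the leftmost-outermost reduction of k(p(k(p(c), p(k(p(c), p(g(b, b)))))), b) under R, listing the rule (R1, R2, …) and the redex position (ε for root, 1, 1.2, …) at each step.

p(b)

1. k(p(k(p(c), p(k(p(c), p(g(b, b)))))), b)  →  k(p(k(p(c), p(g(b, b)))), b)   [R5 at 1.1]
2. k(p(k(p(c), p(g(b, b)))), b)  →  k(p(g(b, b)), b)   [R5 at 1.1]
3. k(p(g(b, b)), b)  →  k(p(p(b)), b)   [R2 at 1.1]
4. k(p(p(b)), b)  →  p(b)   [R1 at ε]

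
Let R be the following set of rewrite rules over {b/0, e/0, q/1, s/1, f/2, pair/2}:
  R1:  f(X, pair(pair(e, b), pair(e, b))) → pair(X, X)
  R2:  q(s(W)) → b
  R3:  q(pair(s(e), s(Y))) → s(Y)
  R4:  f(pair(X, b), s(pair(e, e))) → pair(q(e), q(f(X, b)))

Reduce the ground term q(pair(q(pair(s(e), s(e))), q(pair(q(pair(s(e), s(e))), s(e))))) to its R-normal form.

1. q(pair(q(pair(s(e), s(e))), q(pair(q(pair(s(e), s(e))), s(e)))))  →  q(pair(s(e), q(pair(q(pair(s(e), s(e))), s(e)))))   [R3 at 1.1]
2. q(pair(s(e), q(pair(q(pair(s(e), s(e))), s(e)))))  →  q(pair(s(e), q(pair(s(e), s(e)))))   [R3 at 1.2.1.1]
3. q(pair(s(e), q(pair(s(e), s(e)))))  →  q(pair(s(e), s(e)))   [R3 at 1.2]
4. q(pair(s(e), s(e)))  →  s(e)   [R3 at ε]

s(e)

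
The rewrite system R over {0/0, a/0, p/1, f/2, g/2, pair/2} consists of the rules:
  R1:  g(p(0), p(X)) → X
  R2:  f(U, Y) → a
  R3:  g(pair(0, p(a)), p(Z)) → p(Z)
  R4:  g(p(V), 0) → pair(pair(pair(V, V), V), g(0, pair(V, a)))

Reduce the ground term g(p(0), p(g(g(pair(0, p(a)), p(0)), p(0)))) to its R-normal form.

0

1. g(p(0), p(g(g(pair(0, p(a)), p(0)), p(0))))  →  g(g(pair(0, p(a)), p(0)), p(0))   [R1 at ε]
2. g(g(pair(0, p(a)), p(0)), p(0))  →  g(p(0), p(0))   [R3 at 1]
3. g(p(0), p(0))  →  0   [R1 at ε]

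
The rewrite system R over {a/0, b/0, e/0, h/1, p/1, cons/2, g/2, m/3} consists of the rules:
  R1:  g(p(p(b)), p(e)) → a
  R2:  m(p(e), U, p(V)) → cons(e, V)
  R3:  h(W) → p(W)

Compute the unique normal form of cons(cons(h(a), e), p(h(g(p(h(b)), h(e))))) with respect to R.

1. cons(cons(h(a), e), p(h(g(p(h(b)), h(e)))))  →  cons(cons(p(a), e), p(h(g(p(h(b)), h(e)))))   [R3 at 1.1]
2. cons(cons(p(a), e), p(h(g(p(h(b)), h(e)))))  →  cons(cons(p(a), e), p(p(g(p(h(b)), h(e)))))   [R3 at 2.1]
3. cons(cons(p(a), e), p(p(g(p(h(b)), h(e)))))  →  cons(cons(p(a), e), p(p(g(p(p(b)), h(e)))))   [R3 at 2.1.1.1.1]
4. cons(cons(p(a), e), p(p(g(p(p(b)), h(e)))))  →  cons(cons(p(a), e), p(p(g(p(p(b)), p(e)))))   [R3 at 2.1.1.2]
5. cons(cons(p(a), e), p(p(g(p(p(b)), p(e)))))  →  cons(cons(p(a), e), p(p(a)))   [R1 at 2.1.1]

cons(cons(p(a), e), p(p(a)))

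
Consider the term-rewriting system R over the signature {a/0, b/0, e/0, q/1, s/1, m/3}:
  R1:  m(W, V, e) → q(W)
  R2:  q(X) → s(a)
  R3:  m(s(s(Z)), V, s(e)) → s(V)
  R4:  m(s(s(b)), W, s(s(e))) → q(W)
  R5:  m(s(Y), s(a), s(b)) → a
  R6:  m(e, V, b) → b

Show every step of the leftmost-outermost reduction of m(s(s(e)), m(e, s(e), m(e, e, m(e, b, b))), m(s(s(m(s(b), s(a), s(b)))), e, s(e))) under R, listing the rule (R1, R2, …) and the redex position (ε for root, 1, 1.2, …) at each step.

1. m(s(s(e)), m(e, s(e), m(e, e, m(e, b, b))), m(s(s(m(s(b), s(a), s(b)))), e, s(e)))  →  m(s(s(e)), m(e, s(e), m(e, e, b)), m(s(s(m(s(b), s(a), s(b)))), e, s(e)))   [R6 at 2.3.3]
2. m(s(s(e)), m(e, s(e), m(e, e, b)), m(s(s(m(s(b), s(a), s(b)))), e, s(e)))  →  m(s(s(e)), m(e, s(e), b), m(s(s(m(s(b), s(a), s(b)))), e, s(e)))   [R6 at 2.3]
3. m(s(s(e)), m(e, s(e), b), m(s(s(m(s(b), s(a), s(b)))), e, s(e)))  →  m(s(s(e)), b, m(s(s(m(s(b), s(a), s(b)))), e, s(e)))   [R6 at 2]
4. m(s(s(e)), b, m(s(s(m(s(b), s(a), s(b)))), e, s(e)))  →  m(s(s(e)), b, s(e))   [R3 at 3]
5. m(s(s(e)), b, s(e))  →  s(b)   [R3 at ε]

s(b)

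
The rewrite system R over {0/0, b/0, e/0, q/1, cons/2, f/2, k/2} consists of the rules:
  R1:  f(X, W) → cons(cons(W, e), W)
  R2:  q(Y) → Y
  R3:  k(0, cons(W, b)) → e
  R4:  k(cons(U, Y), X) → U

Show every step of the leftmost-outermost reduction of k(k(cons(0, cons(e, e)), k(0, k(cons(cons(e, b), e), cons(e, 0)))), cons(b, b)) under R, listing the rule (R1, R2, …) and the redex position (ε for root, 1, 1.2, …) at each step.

e

1. k(k(cons(0, cons(e, e)), k(0, k(cons(cons(e, b), e), cons(e, 0)))), cons(b, b))  →  k(0, cons(b, b))   [R4 at 1]
2. k(0, cons(b, b))  →  e   [R3 at ε]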